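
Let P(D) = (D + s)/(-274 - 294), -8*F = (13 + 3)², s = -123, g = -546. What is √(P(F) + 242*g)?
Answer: I*√10657216582/284 ≈ 363.5*I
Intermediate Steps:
F = -32 (F = -(13 + 3)²/8 = -⅛*16² = -⅛*256 = -32)
P(D) = 123/568 - D/568 (P(D) = (D - 123)/(-274 - 294) = (-123 + D)/(-568) = (-123 + D)*(-1/568) = 123/568 - D/568)
√(P(F) + 242*g) = √((123/568 - 1/568*(-32)) + 242*(-546)) = √((123/568 + 4/71) - 132132) = √(155/568 - 132132) = √(-75050821/568) = I*√10657216582/284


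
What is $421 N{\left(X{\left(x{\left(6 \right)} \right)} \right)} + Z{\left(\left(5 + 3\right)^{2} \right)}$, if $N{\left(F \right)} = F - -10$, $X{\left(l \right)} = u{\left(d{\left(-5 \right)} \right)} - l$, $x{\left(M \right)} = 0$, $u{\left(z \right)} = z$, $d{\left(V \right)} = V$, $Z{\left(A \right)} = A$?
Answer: $2169$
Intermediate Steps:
$X{\left(l \right)} = -5 - l$
$N{\left(F \right)} = 10 + F$ ($N{\left(F \right)} = F + 10 = 10 + F$)
$421 N{\left(X{\left(x{\left(6 \right)} \right)} \right)} + Z{\left(\left(5 + 3\right)^{2} \right)} = 421 \left(10 - 5\right) + \left(5 + 3\right)^{2} = 421 \left(10 + \left(-5 + 0\right)\right) + 8^{2} = 421 \left(10 - 5\right) + 64 = 421 \cdot 5 + 64 = 2105 + 64 = 2169$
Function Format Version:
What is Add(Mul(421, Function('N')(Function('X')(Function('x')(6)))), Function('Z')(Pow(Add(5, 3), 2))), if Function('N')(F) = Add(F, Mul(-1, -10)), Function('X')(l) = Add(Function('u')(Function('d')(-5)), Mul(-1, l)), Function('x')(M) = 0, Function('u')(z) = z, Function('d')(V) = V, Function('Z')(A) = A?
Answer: 2169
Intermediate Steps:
Function('X')(l) = Add(-5, Mul(-1, l))
Function('N')(F) = Add(10, F) (Function('N')(F) = Add(F, 10) = Add(10, F))
Add(Mul(421, Function('N')(Function('X')(Function('x')(6)))), Function('Z')(Pow(Add(5, 3), 2))) = Add(Mul(421, Add(10, Add(-5, Mul(-1, 0)))), Pow(Add(5, 3), 2)) = Add(Mul(421, Add(10, Add(-5, 0))), Pow(8, 2)) = Add(Mul(421, Add(10, -5)), 64) = Add(Mul(421, 5), 64) = Add(2105, 64) = 2169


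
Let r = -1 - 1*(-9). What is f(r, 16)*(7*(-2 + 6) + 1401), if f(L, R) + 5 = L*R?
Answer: 175767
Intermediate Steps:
r = 8 (r = -1 + 9 = 8)
f(L, R) = -5 + L*R
f(r, 16)*(7*(-2 + 6) + 1401) = (-5 + 8*16)*(7*(-2 + 6) + 1401) = (-5 + 128)*(7*4 + 1401) = 123*(28 + 1401) = 123*1429 = 175767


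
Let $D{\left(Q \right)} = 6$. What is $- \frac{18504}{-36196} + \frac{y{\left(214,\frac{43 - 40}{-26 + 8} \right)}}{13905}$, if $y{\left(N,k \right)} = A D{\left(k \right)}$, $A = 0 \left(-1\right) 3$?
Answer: $\frac{4626}{9049} \approx 0.51122$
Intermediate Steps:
$A = 0$ ($A = 0 \cdot 3 = 0$)
$y{\left(N,k \right)} = 0$ ($y{\left(N,k \right)} = 0 \cdot 6 = 0$)
$- \frac{18504}{-36196} + \frac{y{\left(214,\frac{43 - 40}{-26 + 8} \right)}}{13905} = - \frac{18504}{-36196} + \frac{0}{13905} = \left(-18504\right) \left(- \frac{1}{36196}\right) + 0 \cdot \frac{1}{13905} = \frac{4626}{9049} + 0 = \frac{4626}{9049}$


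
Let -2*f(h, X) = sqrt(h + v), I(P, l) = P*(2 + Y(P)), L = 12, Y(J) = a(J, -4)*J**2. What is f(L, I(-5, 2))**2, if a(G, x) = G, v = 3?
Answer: 15/4 ≈ 3.7500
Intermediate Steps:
Y(J) = J**3 (Y(J) = J*J**2 = J**3)
I(P, l) = P*(2 + P**3)
f(h, X) = -sqrt(3 + h)/2 (f(h, X) = -sqrt(h + 3)/2 = -sqrt(3 + h)/2)
f(L, I(-5, 2))**2 = (-sqrt(3 + 12)/2)**2 = (-sqrt(15)/2)**2 = 15/4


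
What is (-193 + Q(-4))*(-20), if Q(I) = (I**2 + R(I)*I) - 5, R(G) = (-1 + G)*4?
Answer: 2040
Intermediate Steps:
R(G) = -4 + 4*G
Q(I) = -5 + I**2 + I*(-4 + 4*I) (Q(I) = (I**2 + (-4 + 4*I)*I) - 5 = (I**2 + I*(-4 + 4*I)) - 5 = -5 + I**2 + I*(-4 + 4*I))
(-193 + Q(-4))*(-20) = (-193 + (-5 - 4*(-4) + 5*(-4)**2))*(-20) = (-193 + (-5 + 16 + 5*16))*(-20) = (-193 + (-5 + 16 + 80))*(-20) = (-193 + 91)*(-20) = -102*(-20) = 2040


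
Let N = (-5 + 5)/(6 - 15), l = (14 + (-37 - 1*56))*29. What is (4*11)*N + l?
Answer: -2291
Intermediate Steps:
l = -2291 (l = (14 + (-37 - 56))*29 = (14 - 93)*29 = -79*29 = -2291)
N = 0 (N = 0/(-9) = 0*(-⅑) = 0)
(4*11)*N + l = (4*11)*0 - 2291 = 44*0 - 2291 = 0 - 2291 = -2291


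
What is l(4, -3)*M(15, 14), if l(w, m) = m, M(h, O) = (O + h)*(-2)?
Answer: 174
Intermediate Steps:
M(h, O) = -2*O - 2*h
l(4, -3)*M(15, 14) = -3*(-2*14 - 2*15) = -3*(-28 - 30) = -3*(-58) = 174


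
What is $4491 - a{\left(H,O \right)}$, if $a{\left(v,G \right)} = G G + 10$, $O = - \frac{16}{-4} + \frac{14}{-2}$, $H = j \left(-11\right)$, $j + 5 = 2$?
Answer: $4472$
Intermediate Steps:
$j = -3$ ($j = -5 + 2 = -3$)
$H = 33$ ($H = \left(-3\right) \left(-11\right) = 33$)
$O = -3$ ($O = \left(-16\right) \left(- \frac{1}{4}\right) + 14 \left(- \frac{1}{2}\right) = 4 - 7 = -3$)
$a{\left(v,G \right)} = 10 + G^{2}$ ($a{\left(v,G \right)} = G^{2} + 10 = 10 + G^{2}$)
$4491 - a{\left(H,O \right)} = 4491 - \left(10 + \left(-3\right)^{2}\right) = 4491 - \left(10 + 9\right) = 4491 - 19 = 4472$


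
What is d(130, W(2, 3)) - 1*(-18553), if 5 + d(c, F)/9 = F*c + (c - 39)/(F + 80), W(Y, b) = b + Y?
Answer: 2071249/85 ≈ 24368.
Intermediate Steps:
W(Y, b) = Y + b
d(c, F) = -45 + 9*F*c + 9*(-39 + c)/(80 + F) (d(c, F) = -45 + 9*(F*c + (c - 39)/(F + 80)) = -45 + 9*(F*c + (-39 + c)/(80 + F)) = -45 + (9*F*c + 9*(-39 + c)/(80 + F)) = -45 + 9*F*c + 9*(-39 + c)/(80 + F))
d(130, W(2, 3)) - 1*(-18553) = 9*(-439 + 130 - 5*(2 + 3) + 130*(2 + 3)² + 80*(2 + 3)*130)/(80 + (2 + 3)) - 1*(-18553) = 9*(-439 + 130 - 5*5 + 130*5² + 80*5*130)/(80 + 5) + 18553 = 9*(-439 + 130 - 25 + 130*25 + 52000)/85 + 18553 = 9*(1/85)*(-439 + 130 - 25 + 3250 + 52000) + 18553 = 9*(1/85)*54916 + 18553 = 494244/85 + 18553 = 2071249/85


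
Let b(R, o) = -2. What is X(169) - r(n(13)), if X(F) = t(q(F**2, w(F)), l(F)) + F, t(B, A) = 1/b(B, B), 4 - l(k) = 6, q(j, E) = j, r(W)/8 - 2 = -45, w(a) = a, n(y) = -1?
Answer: 1025/2 ≈ 512.50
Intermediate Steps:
r(W) = -344 (r(W) = 16 + 8*(-45) = 16 - 360 = -344)
l(k) = -2 (l(k) = 4 - 1*6 = 4 - 6 = -2)
t(B, A) = -1/2 (t(B, A) = 1/(-2) = -1/2)
X(F) = -1/2 + F
X(169) - r(n(13)) = (-1/2 + 169) - 1*(-344) = 337/2 + 344 = 1025/2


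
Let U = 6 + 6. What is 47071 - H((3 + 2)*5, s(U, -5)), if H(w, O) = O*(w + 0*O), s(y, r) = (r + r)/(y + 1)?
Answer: 612173/13 ≈ 47090.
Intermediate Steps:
U = 12
s(y, r) = 2*r/(1 + y) (s(y, r) = (2*r)/(1 + y) = 2*r/(1 + y))
H(w, O) = O*w (H(w, O) = O*(w + 0) = O*w)
47071 - H((3 + 2)*5, s(U, -5)) = 47071 - 2*(-5)/(1 + 12)*(3 + 2)*5 = 47071 - 2*(-5)/13*5*5 = 47071 - 2*(-5)*(1/13)*25 = 47071 - (-10)*25/13 = 47071 - 1*(-250/13) = 47071 + 250/13 = 612173/13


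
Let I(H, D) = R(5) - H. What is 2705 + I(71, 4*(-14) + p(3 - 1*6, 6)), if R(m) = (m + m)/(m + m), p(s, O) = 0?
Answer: 2635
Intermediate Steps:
R(m) = 1 (R(m) = (2*m)/((2*m)) = (2*m)*(1/(2*m)) = 1)
I(H, D) = 1 - H
2705 + I(71, 4*(-14) + p(3 - 1*6, 6)) = 2705 + (1 - 1*71) = 2705 + (1 - 71) = 2705 - 70 = 2635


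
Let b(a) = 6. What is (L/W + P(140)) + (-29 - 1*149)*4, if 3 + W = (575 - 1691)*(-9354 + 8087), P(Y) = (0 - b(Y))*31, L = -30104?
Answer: -1269774266/1413969 ≈ -898.02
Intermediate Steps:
P(Y) = -186 (P(Y) = (0 - 1*6)*31 = (0 - 6)*31 = -6*31 = -186)
W = 1413969 (W = -3 + (575 - 1691)*(-9354 + 8087) = -3 - 1116*(-1267) = -3 + 1413972 = 1413969)
(L/W + P(140)) + (-29 - 1*149)*4 = (-30104/1413969 - 186) + (-29 - 1*149)*4 = (-30104*1/1413969 - 186) + (-29 - 149)*4 = (-30104/1413969 - 186) - 178*4 = -263028338/1413969 - 712 = -1269774266/1413969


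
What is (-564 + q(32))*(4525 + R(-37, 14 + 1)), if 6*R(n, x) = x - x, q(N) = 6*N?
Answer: -1683300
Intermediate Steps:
R(n, x) = 0 (R(n, x) = (x - x)/6 = (⅙)*0 = 0)
(-564 + q(32))*(4525 + R(-37, 14 + 1)) = (-564 + 6*32)*(4525 + 0) = (-564 + 192)*4525 = -372*4525 = -1683300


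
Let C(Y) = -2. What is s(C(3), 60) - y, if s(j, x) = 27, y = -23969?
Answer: 23996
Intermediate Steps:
s(C(3), 60) - y = 27 - 1*(-23969) = 27 + 23969 = 23996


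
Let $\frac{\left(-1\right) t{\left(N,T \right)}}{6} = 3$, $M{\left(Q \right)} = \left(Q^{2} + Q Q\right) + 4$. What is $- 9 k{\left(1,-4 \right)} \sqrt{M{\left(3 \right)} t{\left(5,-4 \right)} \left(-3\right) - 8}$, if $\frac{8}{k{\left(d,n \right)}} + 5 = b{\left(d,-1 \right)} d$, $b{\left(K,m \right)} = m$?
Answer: $24 \sqrt{295} \approx 412.21$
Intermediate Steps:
$M{\left(Q \right)} = 4 + 2 Q^{2}$ ($M{\left(Q \right)} = \left(Q^{2} + Q^{2}\right) + 4 = 2 Q^{2} + 4 = 4 + 2 Q^{2}$)
$t{\left(N,T \right)} = -18$ ($t{\left(N,T \right)} = \left(-6\right) 3 = -18$)
$k{\left(d,n \right)} = \frac{8}{-5 - d}$
$- 9 k{\left(1,-4 \right)} \sqrt{M{\left(3 \right)} t{\left(5,-4 \right)} \left(-3\right) - 8} = - 9 \frac{8}{-5 - 1} \sqrt{\left(4 + 2 \cdot 3^{2}\right) \left(-18\right) \left(-3\right) - 8} = - 9 \frac{8}{-5 - 1} \sqrt{\left(4 + 2 \cdot 9\right) \left(-18\right) \left(-3\right) - 8} = - 9 \frac{8}{-6} \sqrt{\left(4 + 18\right) \left(-18\right) \left(-3\right) - 8} = - 9 \cdot 8 \left(- \frac{1}{6}\right) \sqrt{22 \left(-18\right) \left(-3\right) - 8} = \left(-9\right) \left(- \frac{4}{3}\right) \sqrt{\left(-396\right) \left(-3\right) - 8} = 12 \sqrt{1188 - 8} = 12 \sqrt{1180} = 12 \cdot 2 \sqrt{295} = 24 \sqrt{295}$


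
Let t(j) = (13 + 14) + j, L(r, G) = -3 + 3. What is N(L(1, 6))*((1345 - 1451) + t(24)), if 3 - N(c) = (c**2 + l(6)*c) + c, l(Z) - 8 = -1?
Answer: -165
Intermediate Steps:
l(Z) = 7 (l(Z) = 8 - 1 = 7)
L(r, G) = 0
t(j) = 27 + j
N(c) = 3 - c**2 - 8*c (N(c) = 3 - ((c**2 + 7*c) + c) = 3 - (c**2 + 8*c) = 3 + (-c**2 - 8*c) = 3 - c**2 - 8*c)
N(L(1, 6))*((1345 - 1451) + t(24)) = (3 - 1*0**2 - 8*0)*((1345 - 1451) + (27 + 24)) = (3 - 1*0 + 0)*(-106 + 51) = (3 + 0 + 0)*(-55) = 3*(-55) = -165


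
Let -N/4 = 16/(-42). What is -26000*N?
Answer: -832000/21 ≈ -39619.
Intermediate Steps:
N = 32/21 (N = -64/(-42) = -64*(-1)/42 = -4*(-8/21) = 32/21 ≈ 1.5238)
-26000*N = -26000*32/21 = -832000/21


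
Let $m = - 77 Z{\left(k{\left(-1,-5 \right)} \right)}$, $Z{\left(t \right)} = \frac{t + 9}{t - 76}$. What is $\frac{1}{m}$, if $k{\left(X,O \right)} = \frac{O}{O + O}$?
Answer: $\frac{151}{1463} \approx 0.10321$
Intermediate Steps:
$k{\left(X,O \right)} = \frac{1}{2}$ ($k{\left(X,O \right)} = \frac{O}{2 O} = \frac{1}{2 O} O = \frac{1}{2}$)
$Z{\left(t \right)} = \frac{9 + t}{-76 + t}$
$m = \frac{1463}{151}$ ($m = - 77 \frac{9 + \frac{1}{2}}{-76 + \frac{1}{2}} = - 77 \frac{1}{- \frac{151}{2}} \cdot \frac{19}{2} = - 77 \left(\left(- \frac{2}{151}\right) \frac{19}{2}\right) = \left(-77\right) \left(- \frac{19}{151}\right) = \frac{1463}{151} \approx 9.6887$)
$\frac{1}{m} = \frac{1}{\frac{1463}{151}} = \frac{151}{1463}$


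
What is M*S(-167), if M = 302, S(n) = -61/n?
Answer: 18422/167 ≈ 110.31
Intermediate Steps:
M*S(-167) = 302*(-61/(-167)) = 302*(-61*(-1/167)) = 302*(61/167) = 18422/167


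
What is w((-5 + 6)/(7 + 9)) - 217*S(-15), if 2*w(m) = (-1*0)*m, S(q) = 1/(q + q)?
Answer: 217/30 ≈ 7.2333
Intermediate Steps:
S(q) = 1/(2*q)
w(m) = 0 (w(m) = ((-1*0)*m)/2 = (0*m)/2 = (½)*0 = 0)
w((-5 + 6)/(7 + 9)) - 217*S(-15) = 0 - 217/(2*(-15)) = 0 - 217*(-1)/(2*15) = 0 - 217*(-1/30) = 0 + 217/30 = 217/30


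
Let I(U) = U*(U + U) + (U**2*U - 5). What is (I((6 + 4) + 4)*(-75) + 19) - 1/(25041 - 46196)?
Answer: -4967320929/21155 ≈ -2.3481e+5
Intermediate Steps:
I(U) = -5 + U**3 + 2*U**2 (I(U) = U*(2*U) + (U**3 - 5) = 2*U**2 + (-5 + U**3) = -5 + U**3 + 2*U**2)
(I((6 + 4) + 4)*(-75) + 19) - 1/(25041 - 46196) = ((-5 + ((6 + 4) + 4)**3 + 2*((6 + 4) + 4)**2)*(-75) + 19) - 1/(25041 - 46196) = ((-5 + (10 + 4)**3 + 2*(10 + 4)**2)*(-75) + 19) - 1/(-21155) = ((-5 + 14**3 + 2*14**2)*(-75) + 19) - 1*(-1/21155) = ((-5 + 2744 + 2*196)*(-75) + 19) + 1/21155 = ((-5 + 2744 + 392)*(-75) + 19) + 1/21155 = (3131*(-75) + 19) + 1/21155 = (-234825 + 19) + 1/21155 = -234806 + 1/21155 = -4967320929/21155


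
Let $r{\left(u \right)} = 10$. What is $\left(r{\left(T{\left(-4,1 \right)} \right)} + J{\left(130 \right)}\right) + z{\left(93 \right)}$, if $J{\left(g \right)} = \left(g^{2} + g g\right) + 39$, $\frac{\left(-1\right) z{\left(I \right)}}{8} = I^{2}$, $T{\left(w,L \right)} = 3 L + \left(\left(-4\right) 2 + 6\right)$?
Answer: $-35343$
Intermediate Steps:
$T{\left(w,L \right)} = -2 + 3 L$ ($T{\left(w,L \right)} = 3 L + \left(-8 + 6\right) = 3 L - 2 = -2 + 3 L$)
$z{\left(I \right)} = - 8 I^{2}$
$J{\left(g \right)} = 39 + 2 g^{2}$ ($J{\left(g \right)} = \left(g^{2} + g^{2}\right) + 39 = 2 g^{2} + 39 = 39 + 2 g^{2}$)
$\left(r{\left(T{\left(-4,1 \right)} \right)} + J{\left(130 \right)}\right) + z{\left(93 \right)} = \left(10 + \left(39 + 2 \cdot 130^{2}\right)\right) - 8 \cdot 93^{2} = \left(10 + \left(39 + 2 \cdot 16900\right)\right) - 69192 = \left(10 + \left(39 + 33800\right)\right) - 69192 = \left(10 + 33839\right) - 69192 = 33849 - 69192 = -35343$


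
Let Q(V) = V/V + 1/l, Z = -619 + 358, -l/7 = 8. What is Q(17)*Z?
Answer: -14355/56 ≈ -256.34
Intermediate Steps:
l = -56 (l = -7*8 = -56)
Z = -261
Q(V) = 55/56 (Q(V) = V/V + 1/(-56) = 1 + 1*(-1/56) = 1 - 1/56 = 55/56)
Q(17)*Z = (55/56)*(-261) = -14355/56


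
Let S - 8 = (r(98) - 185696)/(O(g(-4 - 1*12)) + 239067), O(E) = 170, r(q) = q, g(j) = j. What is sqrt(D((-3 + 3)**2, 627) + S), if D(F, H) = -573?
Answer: I*sqrt(32381805234211)/239237 ≈ 23.786*I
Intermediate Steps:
S = 1728298/239237 (S = 8 + (98 - 185696)/(170 + 239067) = 8 - 185598/239237 = 1728298/239237 ≈ 7.2242)
sqrt(D((-3 + 3)**2, 627) + S) = sqrt(-573 + 1728298/239237) = sqrt(-135354503/239237) = I*sqrt(32381805234211)/239237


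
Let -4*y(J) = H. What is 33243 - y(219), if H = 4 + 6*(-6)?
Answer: 33235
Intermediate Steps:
H = -32 (H = 4 - 36 = -32)
y(J) = 8 (y(J) = -¼*(-32) = 8)
33243 - y(219) = 33243 - 1*8 = 33243 - 8 = 33235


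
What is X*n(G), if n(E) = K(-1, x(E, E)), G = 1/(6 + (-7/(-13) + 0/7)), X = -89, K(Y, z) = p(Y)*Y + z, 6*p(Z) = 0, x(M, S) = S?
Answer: -1157/85 ≈ -13.612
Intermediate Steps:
p(Z) = 0 (p(Z) = (1/6)*0 = 0)
K(Y, z) = z (K(Y, z) = 0*Y + z = 0 + z = z)
G = 13/85 (G = 1/(6 + (-7*(-1/13) + 0*(1/7))) = 1/(6 + (7/13 + 0)) = 1/(6 + 7/13) = 1/(85/13) = 13/85 ≈ 0.15294)
n(E) = E
X*n(G) = -89*13/85 = -1157/85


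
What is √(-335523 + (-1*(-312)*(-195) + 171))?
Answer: 4*I*√24762 ≈ 629.44*I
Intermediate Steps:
√(-335523 + (-1*(-312)*(-195) + 171)) = √(-335523 + (312*(-195) + 171)) = √(-335523 + (-60840 + 171)) = √(-335523 - 60669) = √(-396192) = 4*I*√24762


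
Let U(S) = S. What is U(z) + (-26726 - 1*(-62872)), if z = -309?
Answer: 35837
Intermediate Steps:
U(z) + (-26726 - 1*(-62872)) = -309 + (-26726 - 1*(-62872)) = -309 + (-26726 + 62872) = -309 + 36146 = 35837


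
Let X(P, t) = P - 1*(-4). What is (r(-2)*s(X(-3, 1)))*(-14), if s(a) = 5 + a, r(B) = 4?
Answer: -336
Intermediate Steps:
X(P, t) = 4 + P (X(P, t) = P + 4 = 4 + P)
(r(-2)*s(X(-3, 1)))*(-14) = (4*(5 + (4 - 3)))*(-14) = (4*(5 + 1))*(-14) = (4*6)*(-14) = 24*(-14) = -336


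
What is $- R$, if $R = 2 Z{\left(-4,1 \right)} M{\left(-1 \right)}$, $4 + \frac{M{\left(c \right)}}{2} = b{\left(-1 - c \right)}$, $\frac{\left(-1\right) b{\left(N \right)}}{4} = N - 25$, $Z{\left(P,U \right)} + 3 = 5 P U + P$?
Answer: $10368$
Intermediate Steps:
$Z{\left(P,U \right)} = -3 + P + 5 P U$ ($Z{\left(P,U \right)} = -3 + \left(5 P U + P\right) = -3 + \left(P + 5 P U\right) = -3 + P + 5 P U$)
$b{\left(N \right)} = 100 - 4 N$ ($b{\left(N \right)} = - 4 \left(N - 25\right) = - 4 \left(-25 + N\right) = 100 - 4 N$)
$M{\left(c \right)} = 200 + 8 c$ ($M{\left(c \right)} = -8 + 2 \left(100 - 4 \left(-1 - c\right)\right) = -8 + 2 \left(100 + \left(4 + 4 c\right)\right) = -8 + 2 \left(104 + 4 c\right) = -8 + \left(208 + 8 c\right) = 200 + 8 c$)
$R = -10368$ ($R = 2 \left(-3 - 4 + 5 \left(-4\right) 1\right) \left(200 + 8 \left(-1\right)\right) = 2 \left(-3 - 4 - 20\right) \left(200 - 8\right) = 2 \left(-27\right) 192 = \left(-54\right) 192 = -10368$)
$- R = \left(-1\right) \left(-10368\right) = 10368$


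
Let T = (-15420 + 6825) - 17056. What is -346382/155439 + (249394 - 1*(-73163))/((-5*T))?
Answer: 5712714113/19935828945 ≈ 0.28656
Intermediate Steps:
T = -25651 (T = -8595 - 17056 = -25651)
-346382/155439 + (249394 - 1*(-73163))/((-5*T)) = -346382/155439 + (249394 - 1*(-73163))/((-5*(-25651))) = -346382*1/155439 + (249394 + 73163)/128255 = -346382/155439 + 322557*(1/128255) = -346382/155439 + 322557/128255 = 5712714113/19935828945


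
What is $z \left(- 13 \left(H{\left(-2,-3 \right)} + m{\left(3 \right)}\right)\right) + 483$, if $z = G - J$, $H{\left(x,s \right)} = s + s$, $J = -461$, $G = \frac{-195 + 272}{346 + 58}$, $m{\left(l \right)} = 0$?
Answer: $\frac{7364085}{202} \approx 36456.0$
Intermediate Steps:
$G = \frac{77}{404} \approx 0.19059$
$H{\left(x,s \right)} = 2 s$
$z = \frac{186321}{404}$ ($z = \frac{77}{404} - -461 = \frac{77}{404} + 461 = \frac{186321}{404} \approx 461.19$)
$z \left(- 13 \left(H{\left(-2,-3 \right)} + m{\left(3 \right)}\right)\right) + 483 = \frac{186321 \left(- 13 \left(2 \left(-3\right) + 0\right)\right)}{404} + 483 = \frac{186321 \left(- 13 \left(-6 + 0\right)\right)}{404} + 483 = \frac{186321 \left(\left(-13\right) \left(-6\right)\right)}{404} + 483 = \frac{186321}{404} \cdot 78 + 483 = \frac{7266519}{202} + 483 = \frac{7364085}{202}$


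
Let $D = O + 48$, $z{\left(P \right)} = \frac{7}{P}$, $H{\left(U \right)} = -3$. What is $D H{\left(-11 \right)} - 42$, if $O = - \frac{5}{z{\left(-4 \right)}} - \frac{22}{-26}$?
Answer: $- \frac{17937}{91} \approx -197.11$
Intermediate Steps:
$O = \frac{337}{91}$ ($O = - \frac{5}{7 \frac{1}{-4}} - \frac{22}{-26} = - \frac{5}{7 \left(- \frac{1}{4}\right)} - - \frac{11}{13} = - \frac{5}{- \frac{7}{4}} + \frac{11}{13} = \left(-5\right) \left(- \frac{4}{7}\right) + \frac{11}{13} = \frac{20}{7} + \frac{11}{13} = \frac{337}{91} \approx 3.7033$)
$D = \frac{4705}{91}$ ($D = \frac{337}{91} + 48 = \frac{4705}{91} \approx 51.703$)
$D H{\left(-11 \right)} - 42 = \frac{4705}{91} \left(-3\right) - 42 = - \frac{14115}{91} - 42 = - \frac{17937}{91}$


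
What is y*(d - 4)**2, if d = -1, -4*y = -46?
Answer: 575/2 ≈ 287.50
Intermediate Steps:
y = 23/2 (y = -1/4*(-46) = 23/2 ≈ 11.500)
y*(d - 4)**2 = 23*(-1 - 4)**2/2 = (23/2)*(-5)**2 = (23/2)*25 = 575/2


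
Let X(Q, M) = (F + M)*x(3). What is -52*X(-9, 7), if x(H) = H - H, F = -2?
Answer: 0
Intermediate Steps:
x(H) = 0
X(Q, M) = 0 (X(Q, M) = (-2 + M)*0 = 0)
-52*X(-9, 7) = -52*0 = 0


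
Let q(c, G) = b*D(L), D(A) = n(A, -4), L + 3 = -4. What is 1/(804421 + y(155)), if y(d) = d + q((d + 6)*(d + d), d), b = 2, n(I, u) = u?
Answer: 1/804568 ≈ 1.2429e-6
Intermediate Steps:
L = -7 (L = -3 - 4 = -7)
D(A) = -4
q(c, G) = -8 (q(c, G) = 2*(-4) = -8)
y(d) = -8 + d (y(d) = d - 8 = -8 + d)
1/(804421 + y(155)) = 1/(804421 + (-8 + 155)) = 1/(804421 + 147) = 1/804568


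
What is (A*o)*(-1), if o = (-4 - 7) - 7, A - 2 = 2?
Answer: 72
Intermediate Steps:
A = 4 (A = 2 + 2 = 4)
o = -18 (o = -11 - 7 = -18)
(A*o)*(-1) = (4*(-18))*(-1) = -72*(-1) = 72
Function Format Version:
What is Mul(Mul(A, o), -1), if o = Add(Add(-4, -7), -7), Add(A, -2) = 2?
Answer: 72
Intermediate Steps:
A = 4 (A = Add(2, 2) = 4)
o = -18 (o = Add(-11, -7) = -18)
Mul(Mul(A, o), -1) = Mul(Mul(4, -18), -1) = Mul(-72, -1) = 72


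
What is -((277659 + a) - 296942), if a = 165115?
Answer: -145832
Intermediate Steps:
-((277659 + a) - 296942) = -((277659 + 165115) - 296942) = -(442774 - 296942) = -1*145832 = -145832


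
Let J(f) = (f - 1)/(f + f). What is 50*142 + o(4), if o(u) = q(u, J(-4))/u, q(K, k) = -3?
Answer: 28397/4 ≈ 7099.3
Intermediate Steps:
J(f) = (-1 + f)/(2*f) (J(f) = (-1 + f)/((2*f)) = (-1 + f)*(1/(2*f)) = (-1 + f)/(2*f))
o(u) = -3/u
50*142 + o(4) = 50*142 - 3/4 = 7100 - 3*¼ = 7100 - ¾ = 28397/4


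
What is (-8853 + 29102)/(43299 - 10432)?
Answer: 20249/32867 ≈ 0.61609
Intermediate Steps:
(-8853 + 29102)/(43299 - 10432) = 20249/32867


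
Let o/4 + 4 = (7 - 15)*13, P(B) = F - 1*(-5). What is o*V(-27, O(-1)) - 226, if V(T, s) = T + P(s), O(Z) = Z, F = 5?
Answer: 7118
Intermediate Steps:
P(B) = 10 (P(B) = 5 - 1*(-5) = 5 + 5 = 10)
V(T, s) = 10 + T (V(T, s) = T + 10 = 10 + T)
o = -432 (o = -16 + 4*((7 - 15)*13) = -16 + 4*(-8*13) = -16 + 4*(-104) = -16 - 416 = -432)
o*V(-27, O(-1)) - 226 = -432*(10 - 27) - 226 = -432*(-17) - 226 = 7344 - 226 = 7118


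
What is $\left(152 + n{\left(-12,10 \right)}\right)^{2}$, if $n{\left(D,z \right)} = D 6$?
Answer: $6400$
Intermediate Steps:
$n{\left(D,z \right)} = 6 D$
$\left(152 + n{\left(-12,10 \right)}\right)^{2} = \left(152 + 6 \left(-12\right)\right)^{2} = \left(152 - 72\right)^{2} = 80^{2} = 6400$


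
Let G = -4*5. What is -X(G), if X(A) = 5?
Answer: -5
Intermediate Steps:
G = -20
-X(G) = -1*5 = -5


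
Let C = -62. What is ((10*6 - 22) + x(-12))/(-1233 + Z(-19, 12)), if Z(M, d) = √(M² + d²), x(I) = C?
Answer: 3699/189973 + 3*√505/189973 ≈ 0.019826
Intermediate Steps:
x(I) = -62
((10*6 - 22) + x(-12))/(-1233 + Z(-19, 12)) = ((10*6 - 22) - 62)/(-1233 + √((-19)² + 12²)) = ((60 - 22) - 62)/(-1233 + √(361 + 144)) = (38 - 62)/(-1233 + √505) = -24/(-1233 + √505)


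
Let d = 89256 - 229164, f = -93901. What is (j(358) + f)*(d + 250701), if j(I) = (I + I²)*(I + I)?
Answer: 10184962395843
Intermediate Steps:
j(I) = 2*I*(I + I²) (j(I) = (I + I²)*(2*I) = 2*I*(I + I²))
d = -139908
(j(358) + f)*(d + 250701) = (2*358²*(1 + 358) - 93901)*(-139908 + 250701) = (2*128164*359 - 93901)*110793 = (92021752 - 93901)*110793 = 91927851*110793 = 10184962395843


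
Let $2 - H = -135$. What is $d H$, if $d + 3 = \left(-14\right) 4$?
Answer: $-8083$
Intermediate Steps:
$H = 137$ ($H = 2 - -135 = 2 + 135 = 137$)
$d = -59$ ($d = -3 - 56 = -59$)
$d H = \left(-59\right) 137 = -8083$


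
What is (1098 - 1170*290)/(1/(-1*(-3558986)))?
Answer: -1203656183172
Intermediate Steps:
(1098 - 1170*290)/(1/(-1*(-3558986))) = (1098 - 339300)/(1/3558986) = -338202/1/3558986 = -338202*3558986 = -1203656183172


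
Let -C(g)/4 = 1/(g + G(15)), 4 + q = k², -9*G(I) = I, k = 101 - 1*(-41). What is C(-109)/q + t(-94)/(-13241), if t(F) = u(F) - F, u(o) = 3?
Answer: -54089479/7385300160 ≈ -0.0073239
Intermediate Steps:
k = 142 (k = 101 + 41 = 142)
G(I) = -I/9
q = 20160 (q = -4 + 142² = -4 + 20164 = 20160)
C(g) = -4/(-5/3 + g) (C(g) = -4/(g - ⅑*15) = -4/(g - 5/3) = -4/(-5/3 + g))
t(F) = 3 - F
C(-109)/q + t(-94)/(-13241) = -12/(-5 + 3*(-109))/20160 + (3 - 1*(-94))/(-13241) = -12/(-5 - 327)*(1/20160) + (3 + 94)*(-1/13241) = -12/(-332)*(1/20160) + 97*(-1/13241) = -12*(-1/332)*(1/20160) - 97/13241 = (3/83)*(1/20160) - 97/13241 = 1/557760 - 97/13241 = -54089479/7385300160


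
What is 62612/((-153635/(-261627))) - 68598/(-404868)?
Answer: 1105358181105027/10366982530 ≈ 1.0662e+5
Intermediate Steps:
62612/((-153635/(-261627))) - 68598/(-404868) = 62612/((-153635*(-1/261627))) - 68598*(-1/404868) = 62612/(153635/261627) + 11433/67478 = 62612*(261627/153635) + 11433/67478 = 16380989724/153635 + 11433/67478 = 1105358181105027/10366982530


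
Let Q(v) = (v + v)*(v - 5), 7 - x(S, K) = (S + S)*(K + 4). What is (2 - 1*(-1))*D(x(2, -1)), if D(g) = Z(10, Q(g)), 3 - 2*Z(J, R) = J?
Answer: -21/2 ≈ -10.500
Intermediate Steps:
x(S, K) = 7 - 2*S*(4 + K) (x(S, K) = 7 - (S + S)*(K + 4) = 7 - 2*S*(4 + K))
Q(v) = 2*v*(-5 + v) (Q(v) = (2*v)*(-5 + v) = 2*v*(-5 + v))
Z(J, R) = 3/2 - J/2
D(g) = -7/2 (D(g) = 3/2 - ½*10 = 3/2 - 5 = -7/2)
(2 - 1*(-1))*D(x(2, -1)) = (2 - 1*(-1))*(-7/2) = (2 + 1)*(-7/2) = 3*(-7/2) = -21/2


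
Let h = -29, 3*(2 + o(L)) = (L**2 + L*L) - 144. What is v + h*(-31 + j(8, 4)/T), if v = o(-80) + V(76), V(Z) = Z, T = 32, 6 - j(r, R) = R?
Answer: 249113/48 ≈ 5189.9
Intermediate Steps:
j(r, R) = 6 - R
o(L) = -50 + 2*L**2/3 (o(L) = -2 + ((L**2 + L*L) - 144)/3 = -2 + ((L**2 + L**2) - 144)/3 = -2 + (2*L**2 - 144)/3 = -2 + (-144 + 2*L**2)/3 = -2 + (-48 + 2*L**2/3) = -50 + 2*L**2/3)
v = 12878/3 (v = (-50 + (2/3)*(-80)**2) + 76 = (-50 + (2/3)*6400) + 76 = (-50 + 12800/3) + 76 = 12650/3 + 76 = 12878/3 ≈ 4292.7)
v + h*(-31 + j(8, 4)/T) = 12878/3 - 29*(-31 + (6 - 1*4)/32) = 12878/3 - 29*(-31 + (6 - 4)*(1/32)) = 12878/3 - 29*(-31 + 2*(1/32)) = 12878/3 - 29*(-31 + 1/16) = 12878/3 - 29*(-495/16) = 12878/3 + 14355/16 = 249113/48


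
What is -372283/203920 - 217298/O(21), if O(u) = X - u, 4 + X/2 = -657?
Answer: 43811432091/273864560 ≈ 159.97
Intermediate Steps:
X = -1322 (X = -8 + 2*(-657) = -8 - 1314 = -1322)
O(u) = -1322 - u
-372283/203920 - 217298/O(21) = -372283/203920 - 217298/(-1322 - 1*21) = -372283*1/203920 - 217298/(-1322 - 21) = -372283/203920 - 217298/(-1343) = -372283/203920 - 217298*(-1/1343) = -372283/203920 + 217298/1343 = 43811432091/273864560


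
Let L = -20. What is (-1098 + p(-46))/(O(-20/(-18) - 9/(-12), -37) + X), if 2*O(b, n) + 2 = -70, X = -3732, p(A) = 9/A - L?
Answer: 49597/173328 ≈ 0.28615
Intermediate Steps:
p(A) = 20 + 9/A (p(A) = 9/A - 1*(-20) = 9/A + 20 = 20 + 9/A)
O(b, n) = -36 (O(b, n) = -1 + (1/2)*(-70) = -1 - 35 = -36)
(-1098 + p(-46))/(O(-20/(-18) - 9/(-12), -37) + X) = (-1098 + (20 + 9/(-46)))/(-36 - 3732) = (-1098 + (20 + 9*(-1/46)))/(-3768) = (-1098 + (20 - 9/46))*(-1/3768) = (-1098 + 911/46)*(-1/3768) = -49597/46*(-1/3768) = 49597/173328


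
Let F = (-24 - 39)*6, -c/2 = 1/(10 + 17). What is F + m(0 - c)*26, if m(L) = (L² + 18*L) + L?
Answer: -248782/729 ≈ -341.26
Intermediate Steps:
c = -2/27 (c = -2/(10 + 17) = -2/27 ≈ -0.074074)
m(L) = L² + 19*L
F = -378 (F = -63*6 = -378)
F + m(0 - c)*26 = -378 + ((0 - 1*(-2/27))*(19 + (0 - 1*(-2/27))))*26 = -378 + ((0 + 2/27)*(19 + (0 + 2/27)))*26 = -378 + (2*(19 + 2/27)/27)*26 = -378 + ((2/27)*(515/27))*26 = -378 + (1030/729)*26 = -378 + 26780/729 = -248782/729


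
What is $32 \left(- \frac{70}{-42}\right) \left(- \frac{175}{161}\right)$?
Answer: $- \frac{4000}{69} \approx -57.971$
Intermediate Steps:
$32 \left(- \frac{70}{-42}\right) \left(- \frac{175}{161}\right) = 32 \left(\left(-70\right) \left(- \frac{1}{42}\right)\right) \left(\left(-175\right) \frac{1}{161}\right) = 32 \cdot \frac{5}{3} \left(- \frac{25}{23}\right) = \frac{160}{3} \left(- \frac{25}{23}\right) = - \frac{4000}{69}$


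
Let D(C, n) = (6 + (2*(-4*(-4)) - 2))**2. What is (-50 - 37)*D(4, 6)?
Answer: -112752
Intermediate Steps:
D(C, n) = 1296 (D(C, n) = (6 + (2*16 - 2))**2 = (6 + (32 - 2))**2 = (6 + 30)**2 = 36**2 = 1296)
(-50 - 37)*D(4, 6) = (-50 - 37)*1296 = -87*1296 = -112752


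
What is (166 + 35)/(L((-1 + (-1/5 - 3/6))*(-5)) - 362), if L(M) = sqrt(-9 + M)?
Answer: -48508/87363 - 67*I*sqrt(2)/87363 ≈ -0.55525 - 0.0010846*I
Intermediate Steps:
(166 + 35)/(L((-1 + (-1/5 - 3/6))*(-5)) - 362) = (166 + 35)/(sqrt(-9 + (-1 + (-1/5 - 3/6))*(-5)) - 362) = 201/(sqrt(-9 + (-1 + (-1*1/5 - 3*1/6))*(-5)) - 362) = 201/(sqrt(-9 + (-1 + (-1/5 - 1/2))*(-5)) - 362) = 201/(sqrt(-9 + (-1 - 7/10)*(-5)) - 362) = 201/(sqrt(-9 - 17/10*(-5)) - 362) = 201/(sqrt(-9 + 17/2) - 362) = 201/(sqrt(-1/2) - 362) = 201/(I*sqrt(2)/2 - 362) = 201/(-362 + I*sqrt(2)/2)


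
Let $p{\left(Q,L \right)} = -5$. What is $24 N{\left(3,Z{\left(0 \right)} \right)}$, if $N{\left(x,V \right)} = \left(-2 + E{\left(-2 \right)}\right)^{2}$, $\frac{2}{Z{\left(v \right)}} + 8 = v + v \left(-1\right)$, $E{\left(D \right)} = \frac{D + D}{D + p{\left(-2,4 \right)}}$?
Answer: $\frac{2400}{49} \approx 48.98$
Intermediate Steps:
$E{\left(D \right)} = \frac{2 D}{-5 + D}$ ($E{\left(D \right)} = \frac{D + D}{D - 5} = \frac{2 D}{-5 + D}$)
$Z{\left(v \right)} = - \frac{1}{4}$ ($Z{\left(v \right)} = \frac{2}{-8 + \left(v + v \left(-1\right)\right)} = \frac{2}{-8 + \left(v - v\right)} = \frac{2}{-8 + 0} = \frac{2}{-8} = 2 \left(- \frac{1}{8}\right) = - \frac{1}{4}$)
$N{\left(x,V \right)} = \frac{100}{49}$ ($N{\left(x,V \right)} = \left(-2 + 2 \left(-2\right) \frac{1}{-5 - 2}\right)^{2} = \left(-2 + 2 \left(-2\right) \frac{1}{-7}\right)^{2} = \left(-2 + 2 \left(-2\right) \left(- \frac{1}{7}\right)\right)^{2} = \left(-2 + \frac{4}{7}\right)^{2} = \left(- \frac{10}{7}\right)^{2} = \frac{100}{49}$)
$24 N{\left(3,Z{\left(0 \right)} \right)} = 24 \cdot \frac{100}{49} = \frac{2400}{49}$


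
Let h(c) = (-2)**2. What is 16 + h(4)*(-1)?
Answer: 12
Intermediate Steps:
h(c) = 4
16 + h(4)*(-1) = 16 + 4*(-1) = 16 - 4 = 12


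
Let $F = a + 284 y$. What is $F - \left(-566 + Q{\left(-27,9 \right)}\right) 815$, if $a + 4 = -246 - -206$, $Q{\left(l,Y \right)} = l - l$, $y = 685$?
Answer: $655786$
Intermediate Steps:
$Q{\left(l,Y \right)} = 0$
$a = -44$ ($a = -4 - 40 = -44$)
$F = 194496$ ($F = -44 + 284 \cdot 685 = -44 + 194540 = 194496$)
$F - \left(-566 + Q{\left(-27,9 \right)}\right) 815 = 194496 - \left(-566 + 0\right) 815 = 194496 - \left(-566\right) 815 = 194496 - -461290 = 194496 + 461290 = 655786$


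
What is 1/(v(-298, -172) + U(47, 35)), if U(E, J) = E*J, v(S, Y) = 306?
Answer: 1/1951 ≈ 0.00051256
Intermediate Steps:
1/(v(-298, -172) + U(47, 35)) = 1/(306 + 47*35) = 1/(306 + 1645) = 1/1951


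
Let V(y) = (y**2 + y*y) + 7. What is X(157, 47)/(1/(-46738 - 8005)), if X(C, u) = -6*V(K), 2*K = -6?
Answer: 8211450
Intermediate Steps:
K = -3 (K = (1/2)*(-6) = -3)
V(y) = 7 + 2*y**2 (V(y) = (y**2 + y**2) + 7 = 2*y**2 + 7 = 7 + 2*y**2)
X(C, u) = -150 (X(C, u) = -6*(7 + 2*(-3)**2) = -6*(7 + 2*9) = -6*(7 + 18) = -6*25 = -150)
X(157, 47)/(1/(-46738 - 8005)) = -150/(1/(-46738 - 8005)) = -150/(1/(-54743)) = -150/(-1/54743) = -150*(-54743) = 8211450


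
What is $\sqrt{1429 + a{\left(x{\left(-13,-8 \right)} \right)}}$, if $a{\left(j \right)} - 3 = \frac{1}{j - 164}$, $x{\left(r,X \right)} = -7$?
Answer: $\frac{\sqrt{4652549}}{57} \approx 37.842$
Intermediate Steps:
$a{\left(j \right)} = 3 + \frac{1}{-164 + j}$ ($a{\left(j \right)} = 3 + \frac{1}{j - 164} = 3 + \frac{1}{-164 + j}$)
$\sqrt{1429 + a{\left(x{\left(-13,-8 \right)} \right)}} = \sqrt{1429 + \frac{-491 + 3 \left(-7\right)}{-164 - 7}} = \sqrt{1429 + \frac{-491 - 21}{-171}} = \sqrt{1429 - - \frac{512}{171}} = \sqrt{1429 + \frac{512}{171}} = \sqrt{\frac{244871}{171}} = \frac{\sqrt{4652549}}{57}$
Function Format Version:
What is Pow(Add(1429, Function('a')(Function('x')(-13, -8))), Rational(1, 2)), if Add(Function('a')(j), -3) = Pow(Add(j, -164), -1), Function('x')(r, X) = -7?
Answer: Mul(Rational(1, 57), Pow(4652549, Rational(1, 2))) ≈ 37.842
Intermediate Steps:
Function('a')(j) = Add(3, Pow(Add(-164, j), -1)) (Function('a')(j) = Add(3, Pow(Add(j, -164), -1)) = Add(3, Pow(Add(-164, j), -1)))
Pow(Add(1429, Function('a')(Function('x')(-13, -8))), Rational(1, 2)) = Pow(Add(1429, Mul(Pow(Add(-164, -7), -1), Add(-491, Mul(3, -7)))), Rational(1, 2)) = Pow(Add(1429, Mul(Pow(-171, -1), Add(-491, -21))), Rational(1, 2)) = Pow(Add(1429, Mul(Rational(-1, 171), -512)), Rational(1, 2)) = Pow(Add(1429, Rational(512, 171)), Rational(1, 2)) = Pow(Rational(244871, 171), Rational(1, 2)) = Mul(Rational(1, 57), Pow(4652549, Rational(1, 2)))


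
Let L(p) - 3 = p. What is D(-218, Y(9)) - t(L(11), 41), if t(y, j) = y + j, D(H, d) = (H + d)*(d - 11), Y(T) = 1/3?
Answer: 20401/9 ≈ 2266.8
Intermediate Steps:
Y(T) = ⅓ (Y(T) = 1*(⅓) = ⅓)
D(H, d) = (-11 + d)*(H + d) (D(H, d) = (H + d)*(-11 + d) = (-11 + d)*(H + d))
L(p) = 3 + p
t(y, j) = j + y
D(-218, Y(9)) - t(L(11), 41) = ((⅓)² - 11*(-218) - 11*⅓ - 218*⅓) - (41 + (3 + 11)) = (⅑ + 2398 - 11/3 - 218/3) - (41 + 14) = 20896/9 - 1*55 = 20896/9 - 55 = 20401/9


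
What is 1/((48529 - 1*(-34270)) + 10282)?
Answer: 1/93081 ≈ 1.0743e-5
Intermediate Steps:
1/((48529 - 1*(-34270)) + 10282) = 1/((48529 + 34270) + 10282) = 1/(82799 + 10282) = 1/93081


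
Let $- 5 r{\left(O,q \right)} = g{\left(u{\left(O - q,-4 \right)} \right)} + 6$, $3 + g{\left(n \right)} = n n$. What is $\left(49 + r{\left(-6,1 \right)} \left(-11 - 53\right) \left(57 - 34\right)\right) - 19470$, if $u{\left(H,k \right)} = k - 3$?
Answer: $- \frac{20561}{5} \approx -4112.2$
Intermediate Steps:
$u{\left(H,k \right)} = -3 + k$
$g{\left(n \right)} = -3 + n^{2}$ ($g{\left(n \right)} = -3 + n n = -3 + n^{2}$)
$r{\left(O,q \right)} = - \frac{52}{5}$ ($r{\left(O,q \right)} = - \frac{\left(-3 + \left(-3 - 4\right)^{2}\right) + 6}{5} = - \frac{\left(-3 + \left(-7\right)^{2}\right) + 6}{5} = - \frac{\left(-3 + 49\right) + 6}{5} = - \frac{46 + 6}{5} = \left(- \frac{1}{5}\right) 52 = - \frac{52}{5}$)
$\left(49 + r{\left(-6,1 \right)} \left(-11 - 53\right) \left(57 - 34\right)\right) - 19470 = \left(49 - \frac{52 \left(-11 - 53\right) \left(57 - 34\right)}{5}\right) - 19470 = \left(49 - \frac{52 \left(\left(-64\right) 23\right)}{5}\right) - 19470 = \left(49 - - \frac{76544}{5}\right) - 19470 = \left(49 + \frac{76544}{5}\right) - 19470 = \frac{76789}{5} - 19470 = - \frac{20561}{5}$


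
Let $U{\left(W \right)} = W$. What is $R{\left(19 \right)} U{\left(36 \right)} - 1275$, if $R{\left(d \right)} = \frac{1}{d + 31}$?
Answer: $- \frac{31857}{25} \approx -1274.3$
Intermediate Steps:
$R{\left(d \right)} = \frac{1}{31 + d}$
$R{\left(19 \right)} U{\left(36 \right)} - 1275 = \frac{1}{31 + 19} \cdot 36 - 1275 = \frac{1}{50} \cdot 36 - 1275 = \frac{18}{25} - 1275 = - \frac{31857}{25}$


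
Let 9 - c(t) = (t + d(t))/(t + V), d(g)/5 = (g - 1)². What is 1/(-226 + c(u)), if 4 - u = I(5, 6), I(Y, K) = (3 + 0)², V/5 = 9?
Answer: -8/1771 ≈ -0.0045172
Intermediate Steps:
d(g) = 5*(-1 + g)² (d(g) = 5*(g - 1)² = 5*(-1 + g)²)
V = 45 (V = 5*9 = 45)
I(Y, K) = 9 (I(Y, K) = 3² = 9)
u = -5 (u = 4 - 1*9 = 4 - 9 = -5)
c(t) = 9 - (t + 5*(-1 + t)²)/(45 + t) (c(t) = 9 - (t + 5*(-1 + t)²)/(t + 45) = 9 - (t + 5*(-1 + t)²)/(45 + t))
1/(-226 + c(u)) = 1/(-226 + (400 - 5*(-5)² + 18*(-5))/(45 - 5)) = 1/(-226 + (400 - 5*25 - 90)/40) = 1/(-226 + (400 - 125 - 90)/40) = 1/(-226 + (1/40)*185) = 1/(-226 + 37/8) = 1/(-1771/8) = -8/1771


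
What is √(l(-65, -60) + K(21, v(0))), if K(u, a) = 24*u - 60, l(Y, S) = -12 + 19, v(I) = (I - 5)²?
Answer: √451 ≈ 21.237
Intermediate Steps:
v(I) = (-5 + I)²
l(Y, S) = 7
K(u, a) = -60 + 24*u
√(l(-65, -60) + K(21, v(0))) = √(7 + (-60 + 24*21)) = √(7 + (-60 + 504)) = √(7 + 444) = √451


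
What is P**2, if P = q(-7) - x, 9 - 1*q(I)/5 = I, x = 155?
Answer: 5625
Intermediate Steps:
q(I) = 45 - 5*I
P = -75 (P = (45 - 5*(-7)) - 1*155 = (45 + 35) - 155 = 80 - 155 = -75)
P**2 = (-75)**2 = 5625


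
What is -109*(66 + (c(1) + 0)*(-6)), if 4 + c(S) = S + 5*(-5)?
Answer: -25506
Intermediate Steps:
c(S) = -29 + S (c(S) = -4 + (S + 5*(-5)) = -4 + (S - 25) = -4 + (-25 + S) = -29 + S)
-109*(66 + (c(1) + 0)*(-6)) = -109*(66 + ((-29 + 1) + 0)*(-6)) = -109*(66 + (-28 + 0)*(-6)) = -109*(66 - 28*(-6)) = -109*(66 + 168) = -109*234 = -25506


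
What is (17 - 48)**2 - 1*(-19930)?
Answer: 20891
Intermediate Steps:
(17 - 48)**2 - 1*(-19930) = (-31)**2 + 19930 = 961 + 19930 = 20891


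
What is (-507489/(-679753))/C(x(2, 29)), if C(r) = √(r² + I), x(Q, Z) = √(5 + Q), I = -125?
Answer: -507489*I*√118/80210854 ≈ -0.068728*I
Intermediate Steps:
C(r) = √(-125 + r²) (C(r) = √(r² - 125) = √(-125 + r²))
(-507489/(-679753))/C(x(2, 29)) = (-507489/(-679753))/(√(-125 + (√(5 + 2))²)) = (-507489*(-1/679753))/(√(-125 + (√7)²)) = 507489/(679753*(√(-125 + 7))) = 507489/(679753*(√(-118))) = 507489/(679753*((I*√118))) = 507489*(-I*√118/118)/679753 = -507489*I*√118/80210854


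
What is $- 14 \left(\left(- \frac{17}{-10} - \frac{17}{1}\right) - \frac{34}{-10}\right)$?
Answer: $\frac{833}{5} \approx 166.6$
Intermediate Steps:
$- 14 \left(\left(- \frac{17}{-10} - \frac{17}{1}\right) - \frac{34}{-10}\right) = - 14 \left(\left(\left(-17\right) \left(- \frac{1}{10}\right) - 17\right) - - \frac{17}{5}\right) = - 14 \left(\left(\frac{17}{10} - 17\right) + \frac{17}{5}\right) = - 14 \left(- \frac{153}{10} + \frac{17}{5}\right) = \left(-14\right) \left(- \frac{119}{10}\right) = \frac{833}{5}$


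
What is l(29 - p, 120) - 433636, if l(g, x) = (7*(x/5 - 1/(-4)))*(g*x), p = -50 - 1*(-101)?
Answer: -881776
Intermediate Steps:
p = 51 (p = -50 + 101 = 51)
l(g, x) = g*x*(7/4 + 7*x/5) (l(g, x) = (7*(x*(⅕) - 1*(-¼)))*(g*x) = (7*(x/5 + ¼))*(g*x) = (7*(¼ + x/5))*(g*x) = (7/4 + 7*x/5)*(g*x) = g*x*(7/4 + 7*x/5))
l(29 - p, 120) - 433636 = (7/20)*(29 - 1*51)*120*(5 + 4*120) - 433636 = (7/20)*(29 - 51)*120*(5 + 480) - 433636 = (7/20)*(-22)*120*485 - 433636 = -448140 - 433636 = -881776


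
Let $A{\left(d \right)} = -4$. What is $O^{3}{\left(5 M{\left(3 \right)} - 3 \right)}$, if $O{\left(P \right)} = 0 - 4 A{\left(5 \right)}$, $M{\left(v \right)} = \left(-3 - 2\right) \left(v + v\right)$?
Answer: $4096$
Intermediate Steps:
$M{\left(v \right)} = - 10 v$ ($M{\left(v \right)} = - 5 \cdot 2 v = - 10 v$)
$O{\left(P \right)} = 16$ ($O{\left(P \right)} = 0 - -16 = 0 + 16 = 16$)
$O^{3}{\left(5 M{\left(3 \right)} - 3 \right)} = 16^{3} = 4096$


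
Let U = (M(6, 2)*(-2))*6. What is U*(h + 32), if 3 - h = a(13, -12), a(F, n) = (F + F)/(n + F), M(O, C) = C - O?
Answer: 432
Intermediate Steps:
a(F, n) = 2*F/(F + n) (a(F, n) = (2*F)/(F + n) = 2*F/(F + n))
h = -23 (h = 3 - 2*13/(13 - 12) = 3 - 2*13/1 = 3 - 2*13 = 3 - 1*26 = 3 - 26 = -23)
U = 48 (U = ((2 - 1*6)*(-2))*6 = ((2 - 6)*(-2))*6 = -4*(-2)*6 = 8*6 = 48)
U*(h + 32) = 48*(-23 + 32) = 48*9 = 432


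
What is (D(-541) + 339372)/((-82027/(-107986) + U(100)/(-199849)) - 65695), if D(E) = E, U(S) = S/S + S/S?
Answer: -7312275933540734/1417740446021279 ≈ -5.1577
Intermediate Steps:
U(S) = 2 (U(S) = 1 + 1 = 2)
(D(-541) + 339372)/((-82027/(-107986) + U(100)/(-199849)) - 65695) = (-541 + 339372)/((-82027/(-107986) + 2/(-199849)) - 65695) = 338831/((-82027*(-1/107986) + 2*(-1/199849)) - 65695) = 338831/((82027/107986 - 2/199849) - 65695) = 338831/(16392797951/21580894114 - 65695) = 338831/(-1417740446021279/21580894114) = 338831*(-21580894114/1417740446021279) = -7312275933540734/1417740446021279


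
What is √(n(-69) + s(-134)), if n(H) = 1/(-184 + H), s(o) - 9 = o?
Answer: 3*I*√889042/253 ≈ 11.181*I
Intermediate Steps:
s(o) = 9 + o
√(n(-69) + s(-134)) = √(1/(-184 - 69) + (9 - 134)) = √(1/(-253) - 125) = √(-1/253 - 125) = √(-31626/253) = 3*I*√889042/253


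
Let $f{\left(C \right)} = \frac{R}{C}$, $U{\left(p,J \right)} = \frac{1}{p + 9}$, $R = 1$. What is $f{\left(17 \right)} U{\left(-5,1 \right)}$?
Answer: $\frac{1}{68} \approx 0.014706$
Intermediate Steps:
$U{\left(p,J \right)} = \frac{1}{9 + p}$
$f{\left(C \right)} = \frac{1}{C}$ ($f{\left(C \right)} = 1 \frac{1}{C} = \frac{1}{C}$)
$f{\left(17 \right)} U{\left(-5,1 \right)} = \frac{1}{17 \left(9 - 5\right)} = \frac{1}{17 \cdot 4} = \frac{1}{17} \cdot \frac{1}{4} = \frac{1}{68}$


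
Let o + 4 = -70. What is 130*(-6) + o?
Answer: -854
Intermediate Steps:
o = -74 (o = -4 - 70 = -74)
130*(-6) + o = 130*(-6) - 74 = -780 - 74 = -854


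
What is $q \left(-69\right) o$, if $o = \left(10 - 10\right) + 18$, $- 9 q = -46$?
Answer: $-6348$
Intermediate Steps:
$q = \frac{46}{9}$ ($q = \left(- \frac{1}{9}\right) \left(-46\right) = \frac{46}{9} \approx 5.1111$)
$o = 18$ ($o = 0 + 18 = 18$)
$q \left(-69\right) o = \frac{46}{9} \left(-69\right) 18 = \left(- \frac{1058}{3}\right) 18 = -6348$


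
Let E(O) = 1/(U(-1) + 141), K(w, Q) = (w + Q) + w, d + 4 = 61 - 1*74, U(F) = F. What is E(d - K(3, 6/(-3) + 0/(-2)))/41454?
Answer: 1/5803560 ≈ 1.7231e-7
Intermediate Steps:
d = -17 (d = -4 + (61 - 1*74) = -4 + (61 - 74) = -4 - 13 = -17)
K(w, Q) = Q + 2*w (K(w, Q) = (Q + w) + w = Q + 2*w)
E(O) = 1/140 (E(O) = 1/(-1 + 141) = 1/140)
E(d - K(3, 6/(-3) + 0/(-2)))/41454 = (1/140)/41454 = (1/140)*(1/41454) = 1/5803560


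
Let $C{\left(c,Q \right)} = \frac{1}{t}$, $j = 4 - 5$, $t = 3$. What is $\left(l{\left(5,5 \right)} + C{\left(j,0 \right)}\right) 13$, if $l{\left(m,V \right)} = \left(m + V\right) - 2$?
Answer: $\frac{325}{3} \approx 108.33$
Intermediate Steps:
$j = -1$ ($j = 4 - 5 = -1$)
$C{\left(c,Q \right)} = \frac{1}{3}$
$l{\left(m,V \right)} = -2 + V + m$ ($l{\left(m,V \right)} = \left(V + m\right) - 2 = -2 + V + m$)
$\left(l{\left(5,5 \right)} + C{\left(j,0 \right)}\right) 13 = \left(\left(-2 + 5 + 5\right) + \frac{1}{3}\right) 13 = \left(8 + \frac{1}{3}\right) 13 = \frac{25}{3} \cdot 13 = \frac{325}{3}$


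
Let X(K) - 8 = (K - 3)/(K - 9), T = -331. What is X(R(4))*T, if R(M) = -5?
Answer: -19860/7 ≈ -2837.1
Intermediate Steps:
X(K) = 8 + (-3 + K)/(-9 + K) (X(K) = 8 + (K - 3)/(K - 9) = 8 + (-3 + K)/(-9 + K))
X(R(4))*T = (3*(-25 + 3*(-5))/(-9 - 5))*(-331) = (3*(-25 - 15)/(-14))*(-331) = (3*(-1/14)*(-40))*(-331) = (60/7)*(-331) = -19860/7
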